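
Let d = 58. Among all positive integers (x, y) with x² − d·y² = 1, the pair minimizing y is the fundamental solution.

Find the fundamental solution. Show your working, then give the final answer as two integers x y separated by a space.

d=58: √d = [7; 1,1,1,1,1,1,14] (ℓ=7, odd), read p_13/q_13
a_0=7:  p_0=7·1+0=7,  q_0=7·0+1=1
…
a_2=1:  p_2=1·8+7=15,  q_2=1·1+1=2
…
a_10=1:  p_10=1·2993+1546=4539,  q_10=1·393+203=596
a_11=1:  p_11=1·4539+2993=7532,  q_11=1·596+393=989
a_12=1:  p_12=1·7532+4539=12071,  q_12=1·989+596=1585
a_13=1:  p_13=1·12071+7532=19603,  q_13=1·1585+989=2574
fundamental: x₁=19603, y₁=2574  (since 384277609 − 58·6625476 = 1)

19603 2574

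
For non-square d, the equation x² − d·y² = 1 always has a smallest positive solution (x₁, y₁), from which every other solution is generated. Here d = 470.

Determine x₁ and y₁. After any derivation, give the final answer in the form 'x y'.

√470 → a₀=21, period (1,2,8,2,1,42); ℓ=6 even so k=5
step 0: (21, 1)  from 21·(1,0) + (0,1)
…
step 2: (65, 3)  from 2·(22,1) + (21,1)
step 3: (542, 25)  from 8·(65,3) + (22,1)
step 4: (1149, 53)  from 2·(542,25) + (65,3)
step 5: (1691, 78)  from 1·(1149,53) + (542,25)
(x₁, y₁) = (1691, 78);  1691² − 470·78² = 1 ✓

1691 78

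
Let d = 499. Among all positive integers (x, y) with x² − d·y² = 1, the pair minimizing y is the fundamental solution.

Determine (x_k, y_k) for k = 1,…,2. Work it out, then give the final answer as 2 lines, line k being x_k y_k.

4490 201
40320199 1804980

√499 → a₀=22, period (2,1,21,1,2,44); ℓ=6 even so k=5
k=0  a_k=22  p_k/q_k = 22/1
…
k=2  a_k=1  p_k/q_k = 67/3
k=3  a_k=21  p_k/q_k = 1452/65
k=4  a_k=1  p_k/q_k = 1519/68
k=5  a_k=2  p_k/q_k = 4490/201
(x₁, y₁) = (4490, 201);  4490² − 499·201² = 1 ✓
k=2:  x_2 = 4490·4490+499·201·201 = 40320199,  y_2 = 4490·201+201·4490 = 1804980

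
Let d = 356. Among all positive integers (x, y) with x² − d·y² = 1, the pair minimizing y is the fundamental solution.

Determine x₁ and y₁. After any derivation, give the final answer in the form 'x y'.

500001 26500

[18; 1,6,1,1,2,…,6,1,36] for √356; ℓ=14 ⇒ convergent index 13
a_0=18:  p_0=18·1+0=18,  q_0=18·0+1=1
…
a_10=1:  p_10=1·28151+9717=37868,  q_10=1·1492+515=2007
…
a_12=6:  p_12=6·66019+37868=433982,  q_12=6·3499+2007=23001
a_13=1:  p_13=1·433982+66019=500001,  q_13=1·23001+3499=26500
→ (500001, 26500).  Check: 500001²=250001000001, 356·26500²=250001000000, difference 1.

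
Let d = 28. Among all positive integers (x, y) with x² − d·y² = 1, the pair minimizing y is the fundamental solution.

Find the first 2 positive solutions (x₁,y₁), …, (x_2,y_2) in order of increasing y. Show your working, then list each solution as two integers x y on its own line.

127 24
32257 6096

√28 = [5; 3,2,3,10, …], period ℓ=4 (even) → k=3
k=0  a_k=5  p_k/q_k = 5/1
k=1  a_k=3  p_k/q_k = 16/3
k=2  a_k=2  p_k/q_k = 37/7
k=3  a_k=3  p_k/q_k = 127/24
(x₁, y₁) = (127, 24);  127² − 28·24² = 1 ✓
k=2:  x_2 = 127·127+28·24·24 = 32257,  y_2 = 127·24+24·127 = 6096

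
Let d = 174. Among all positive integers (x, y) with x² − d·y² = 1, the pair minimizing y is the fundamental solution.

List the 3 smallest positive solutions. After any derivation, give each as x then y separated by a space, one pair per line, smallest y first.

1451 110
4210801 319220
12219743051 926376330

[13; 5,4,5,26] for √174; ℓ=4 ⇒ convergent index 3
k=0  a_k=13  p_k/q_k = 13/1
k=1  a_k=5  p_k/q_k = 66/5
k=2  a_k=4  p_k/q_k = 277/21
k=3  a_k=5  p_k/q_k = 1451/110
fundamental: x₁=1451, y₁=110  (since 2105401 − 174·12100 = 1)
k=2:  x_2 = 1451·1451+174·110·110 = 4210801,  y_2 = 1451·110+110·1451 = 319220
k=3:  x_3 = 1451·4210801+174·110·319220 = 12219743051,  y_3 = 1451·319220+110·4210801 = 926376330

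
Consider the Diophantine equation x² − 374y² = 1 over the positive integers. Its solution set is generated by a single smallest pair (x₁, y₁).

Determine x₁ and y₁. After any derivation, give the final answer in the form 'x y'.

d=374: √d = [19; 2,1,18,1,2,38] (ℓ=6, even), read p_5/q_5
k=0  a_k=19  p_k/q_k = 19/1
k=1  a_k=2  p_k/q_k = 39/2
…
k=4  a_k=1  p_k/q_k = 1141/59
k=5  a_k=2  p_k/q_k = 3365/174
→ (3365, 174).  Check: 3365²=11323225, 374·174²=11323224, difference 1.

3365 174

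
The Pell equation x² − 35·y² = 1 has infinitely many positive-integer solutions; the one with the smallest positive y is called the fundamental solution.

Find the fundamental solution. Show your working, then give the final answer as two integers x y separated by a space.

√35 = [5; 1,10, …], period ℓ=2 (even) → k=1
k=0  a_k=5  p_k/q_k = 5/1
k=1  a_k=1  p_k/q_k = 6/1
fundamental: x₁=6, y₁=1  (since 36 − 35·1 = 1)

6 1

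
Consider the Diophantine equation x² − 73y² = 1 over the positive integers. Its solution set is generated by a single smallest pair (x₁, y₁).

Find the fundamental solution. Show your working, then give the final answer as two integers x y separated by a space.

2281249 267000

d=73: √d = [8; 1,1,5,5,1,1,16] (ℓ=7, odd), read p_13/q_13
i=0: a=8 ⇒ p=8, q=1
i=1: a=1 ⇒ p=9, q=1
i=2: a=1 ⇒ p=17, q=2
i=3: a=5 ⇒ p=94, q=11
…
i=6: a=1 ⇒ p=1068, q=125
i=7: a=16 ⇒ p=17669, q=2068
i=8: a=1 ⇒ p=18737, q=2193
i=9: a=1 ⇒ p=36406, q=4261
i=10: a=5 ⇒ p=200767, q=23498
…
i=12: a=1 ⇒ p=1241008, q=145249
i=13: a=1 ⇒ p=2281249, q=267000
→ (2281249, 267000).  Check: 2281249²=5204097000001, 73·267000²=5204097000000, difference 1.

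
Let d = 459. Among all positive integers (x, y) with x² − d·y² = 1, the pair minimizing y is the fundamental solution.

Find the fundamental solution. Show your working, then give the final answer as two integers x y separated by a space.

499850 23331

d=459: √d = [21; 2,2,1,4,21,4,1,2,2,42] (ℓ=10, even), read p_9/q_9
k=0  a_k=21  p_k/q_k = 21/1
…
k=3  a_k=1  p_k/q_k = 150/7
k=4  a_k=4  p_k/q_k = 707/33
…
k=6  a_k=4  p_k/q_k = 60695/2833
…
k=8  a_k=2  p_k/q_k = 212079/9899
k=9  a_k=2  p_k/q_k = 499850/23331
→ (499850, 23331).  Check: 499850²=249850022500, 459·23331²=249850022499, difference 1.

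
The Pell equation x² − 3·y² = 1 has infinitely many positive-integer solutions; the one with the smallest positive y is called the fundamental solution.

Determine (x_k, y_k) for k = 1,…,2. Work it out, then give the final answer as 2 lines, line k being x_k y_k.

√3 → a₀=1, period (1,2); ℓ=2 even so k=1
i=0: a=1 ⇒ p=1, q=1
i=1: a=1 ⇒ p=2, q=1
fundamental: x₁=2, y₁=1  (since 4 − 3·1 = 1)
(x_2, y_2) = (2·2 + 3·1·1, 2·1 + 1·2) = (7, 4)

2 1
7 4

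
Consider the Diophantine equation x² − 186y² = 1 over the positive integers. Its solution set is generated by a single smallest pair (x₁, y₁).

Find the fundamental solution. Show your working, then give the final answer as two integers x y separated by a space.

√186 → a₀=13, period (1,1,1,3,4,3,1,1,1,26); ℓ=10 even so k=9
a_0=13:  p_0=13·1+0=13,  q_0=13·0+1=1
…
a_4=3:  p_4=3·41+27=150,  q_4=3·3+2=11
…
a_8=1:  p_8=1·2714+2073=4787,  q_8=1·199+152=351
a_9=1:  p_9=1·4787+2714=7501,  q_9=1·351+199=550
→ (7501, 550).  Check: 7501²=56265001, 186·550²=56265000, difference 1.

7501 550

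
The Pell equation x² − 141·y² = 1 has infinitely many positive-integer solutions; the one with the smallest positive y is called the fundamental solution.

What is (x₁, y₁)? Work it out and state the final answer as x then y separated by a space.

95 8

[11; 1,6,1,22] for √141; ℓ=4 ⇒ convergent index 3
step 0: (11, 1)  from 11·(1,0) + (0,1)
step 1: (12, 1)  from 1·(11,1) + (1,0)
step 2: (83, 7)  from 6·(12,1) + (11,1)
step 3: (95, 8)  from 1·(83,7) + (12,1)
(x₁, y₁) = (95, 8);  95² − 141·8² = 1 ✓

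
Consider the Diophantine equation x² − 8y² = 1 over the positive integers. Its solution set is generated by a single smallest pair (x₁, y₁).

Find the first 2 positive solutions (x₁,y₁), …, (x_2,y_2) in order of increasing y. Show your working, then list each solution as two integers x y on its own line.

d=8: √d = [2; 1,4] (ℓ=2, even), read p_1/q_1
a_0=2:  p_0=2·1+0=2,  q_0=2·0+1=1
a_1=1:  p_1=1·2+1=3,  q_1=1·1+0=1
→ (3, 1).  Check: 3²=9, 8·1²=8, difference 1.
(3+1√8)^2 = 17 + 6√8

3 1
17 6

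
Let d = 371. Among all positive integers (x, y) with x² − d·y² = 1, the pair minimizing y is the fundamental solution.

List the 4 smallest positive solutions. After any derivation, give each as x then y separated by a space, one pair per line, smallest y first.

[19; 3,1,4,1,3,38] for √371; ℓ=6 ⇒ convergent index 5
a_0=19:  p_0=19·1+0=19,  q_0=19·0+1=1
a_1=3:  p_1=3·19+1=58,  q_1=3·1+0=3
a_2=1:  p_2=1·58+19=77,  q_2=1·3+1=4
a_3=4:  p_3=4·77+58=366,  q_3=4·4+3=19
a_4=1:  p_4=1·366+77=443,  q_4=1·19+4=23
a_5=3:  p_5=3·443+366=1695,  q_5=3·23+19=88
→ (1695, 88).  Check: 1695²=2873025, 371·88²=2873024, difference 1.
k=2:  x_2 = 1695·1695+371·88·88 = 5746049,  y_2 = 1695·88+88·1695 = 298320
k=3:  x_3 = 1695·5746049+371·88·298320 = 19479104415,  y_3 = 1695·298320+88·5746049 = 1011304712
k=4:  x_4 = 1695·19479104415+371·88·1011304712 = 66034158220801,  y_4 = 1695·1011304712+88·19479104415 = 3428322675360

1695 88
5746049 298320
19479104415 1011304712
66034158220801 3428322675360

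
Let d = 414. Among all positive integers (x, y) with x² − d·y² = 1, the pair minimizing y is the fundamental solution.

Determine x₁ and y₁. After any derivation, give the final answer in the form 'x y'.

24335 1196

d=414: √d = [20; 2,1,7,2,7,1,2,40] (ℓ=8, even), read p_7/q_7
i=0: a=20 ⇒ p=20, q=1
…
i=3: a=7 ⇒ p=468, q=23
i=4: a=2 ⇒ p=997, q=49
…
i=6: a=1 ⇒ p=8444, q=415
i=7: a=2 ⇒ p=24335, q=1196
(x₁, y₁) = (24335, 1196);  24335² − 414·1196² = 1 ✓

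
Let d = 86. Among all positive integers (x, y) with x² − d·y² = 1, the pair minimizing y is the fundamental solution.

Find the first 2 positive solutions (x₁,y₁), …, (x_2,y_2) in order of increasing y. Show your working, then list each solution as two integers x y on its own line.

√86 = [9; 3,1,1,1,8,1,1,1,3,18, …], period ℓ=10 (even) → k=9
step 0: (9, 1)  from 9·(1,0) + (0,1)
…
step 4: (102, 11)  from 1·(65,7) + (37,4)
step 5: (881, 95)  from 8·(102,11) + (65,7)
…
step 8: (2847, 307)  from 1·(1864,201) + (983,106)
step 9: (10405, 1122)  from 3·(2847,307) + (1864,201)
fundamental: x₁=10405, y₁=1122  (since 108264025 − 86·1258884 = 1)
(10405+1122√86)^2 = 216528049 + 23348820√86

10405 1122
216528049 23348820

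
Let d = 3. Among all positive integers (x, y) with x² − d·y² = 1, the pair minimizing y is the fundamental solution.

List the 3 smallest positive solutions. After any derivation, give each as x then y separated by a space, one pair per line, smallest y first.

2 1
7 4
26 15

√3 → a₀=1, period (1,2); ℓ=2 even so k=1
a_0=1:  p_0=1·1+0=1,  q_0=1·0+1=1
a_1=1:  p_1=1·1+1=2,  q_1=1·1+0=1
(x₁, y₁) = (2, 1);  2² − 3·1² = 1 ✓
n=2: (2,1)∘(2,1) = (2·2+3·1·1, 2·1+1·2) = (7,4)
n=3: (7,4)∘(2,1) = (2·7+3·1·4, 2·4+1·7) = (26,15)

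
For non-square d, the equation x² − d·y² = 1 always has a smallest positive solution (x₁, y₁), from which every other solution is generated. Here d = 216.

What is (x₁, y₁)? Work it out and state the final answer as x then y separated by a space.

485 33

d=216: √d = [14; 1,2,3,2,1,28] (ℓ=6, even), read p_5/q_5
a_0=14:  p_0=14·1+0=14,  q_0=14·0+1=1
a_1=1:  p_1=1·14+1=15,  q_1=1·1+0=1
a_2=2:  p_2=2·15+14=44,  q_2=2·1+1=3
a_3=3:  p_3=3·44+15=147,  q_3=3·3+1=10
a_4=2:  p_4=2·147+44=338,  q_4=2·10+3=23
a_5=1:  p_5=1·338+147=485,  q_5=1·23+10=33
(x₁, y₁) = (485, 33);  485² − 216·33² = 1 ✓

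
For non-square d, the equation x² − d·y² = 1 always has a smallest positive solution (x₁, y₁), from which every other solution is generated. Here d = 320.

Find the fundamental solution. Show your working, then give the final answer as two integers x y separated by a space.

161 9

d=320: √d = [17; 1,7,1,34] (ℓ=4, even), read p_3/q_3
a_0=17:  p_0=17·1+0=17,  q_0=17·0+1=1
…
a_2=7:  p_2=7·18+17=143,  q_2=7·1+1=8
a_3=1:  p_3=1·143+18=161,  q_3=1·8+1=9
→ (161, 9).  Check: 161²=25921, 320·9²=25920, difference 1.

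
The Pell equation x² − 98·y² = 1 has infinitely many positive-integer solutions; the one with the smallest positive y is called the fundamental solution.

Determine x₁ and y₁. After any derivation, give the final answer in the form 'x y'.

99 10

√98 → a₀=9, period (1,8,1,18); ℓ=4 even so k=3
k=0  a_k=9  p_k/q_k = 9/1
…
k=2  a_k=8  p_k/q_k = 89/9
k=3  a_k=1  p_k/q_k = 99/10
fundamental: x₁=99, y₁=10  (since 9801 − 98·100 = 1)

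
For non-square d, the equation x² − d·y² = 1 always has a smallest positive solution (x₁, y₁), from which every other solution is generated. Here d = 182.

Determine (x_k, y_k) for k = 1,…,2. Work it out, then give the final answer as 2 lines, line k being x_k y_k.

d=182: √d = [13; 2,26] (ℓ=2, even), read p_1/q_1
step 0: (13, 1)  from 13·(1,0) + (0,1)
step 1: (27, 2)  from 2·(13,1) + (1,0)
fundamental: x₁=27, y₁=2  (since 729 − 182·4 = 1)
k=2:  x_2 = 27·27+182·2·2 = 1457,  y_2 = 27·2+2·27 = 108

27 2
1457 108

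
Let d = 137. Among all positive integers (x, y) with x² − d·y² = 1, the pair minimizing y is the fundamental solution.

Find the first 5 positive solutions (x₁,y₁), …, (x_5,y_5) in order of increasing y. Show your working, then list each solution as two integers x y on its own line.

6083073 519712
74007554246657 6322892069952
900386710067742990849 76925228065277725280
10954236171143757109591351297 935883555725460013412300928
133270836576615035597116312473600513 11386095977955005515107946008258208

[11; 1,2,2,1,1,2,2,1,22] for √137; ℓ=9 ⇒ convergent index 17
a_0=11:  p_0=11·1+0=11,  q_0=11·0+1=1
a_1=1:  p_1=1·11+1=12,  q_1=1·1+0=1
a_2=2:  p_2=2·12+11=35,  q_2=2·1+1=3
a_3=2:  p_3=2·35+12=82,  q_3=2·3+1=7
…
a_7=2:  p_7=2·515+199=1229,  q_7=2·44+17=105
a_8=1:  p_8=1·1229+515=1744,  q_8=1·105+44=149
a_9=22:  p_9=22·1744+1229=39597,  q_9=22·149+105=3383
a_10=1:  p_10=1·39597+1744=41341,  q_10=1·3383+149=3532
a_11=2:  p_11=2·41341+39597=122279,  q_11=2·3532+3383=10447
a_12=2:  p_12=2·122279+41341=285899,  q_12=2·10447+3532=24426
a_13=1:  p_13=1·285899+122279=408178,  q_13=1·24426+10447=34873
a_14=1:  p_14=1·408178+285899=694077,  q_14=1·34873+24426=59299
a_15=2:  p_15=2·694077+408178=1796332,  q_15=2·59299+34873=153471
a_16=2:  p_16=2·1796332+694077=4286741,  q_16=2·153471+59299=366241
a_17=1:  p_17=1·4286741+1796332=6083073,  q_17=1·366241+153471=519712
(x₁, y₁) = (6083073, 519712);  6083073² − 137·519712² = 1 ✓
k=2:  x_2 = 6083073·6083073+137·519712·519712 = 74007554246657,  y_2 = 6083073·519712+519712·6083073 = 6322892069952
k=3:  x_3 = 6083073·74007554246657+137·519712·6322892069952 = 900386710067742990849,  y_3 = 6083073·6322892069952+519712·74007554246657 = 76925228065277725280
k=4:  x_4 = 6083073·900386710067742990849+137·519712·76925228065277725280 = 10954236171143757109591351297,  y_4 = 6083073·76925228065277725280+519712·900386710067742990849 = 935883555725460013412300928
k=5:  x_5 = 6083073·10954236171143757109591351297+137·519712·935883555725460013412300928 = 133270836576615035597116312473600513,  y_5 = 6083073·935883555725460013412300928+519712·10954236171143757109591351297 = 11386095977955005515107946008258208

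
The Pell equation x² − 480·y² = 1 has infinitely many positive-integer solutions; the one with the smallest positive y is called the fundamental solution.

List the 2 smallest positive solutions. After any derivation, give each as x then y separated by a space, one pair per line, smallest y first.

241 11
116161 5302

[21; 1,9,1,42] for √480; ℓ=4 ⇒ convergent index 3
step 0: (21, 1)  from 21·(1,0) + (0,1)
step 1: (22, 1)  from 1·(21,1) + (1,0)
step 2: (219, 10)  from 9·(22,1) + (21,1)
step 3: (241, 11)  from 1·(219,10) + (22,1)
(x₁, y₁) = (241, 11);  241² − 480·11² = 1 ✓
(x_2, y_2) = (241·241 + 480·11·11, 241·11 + 11·241) = (116161, 5302)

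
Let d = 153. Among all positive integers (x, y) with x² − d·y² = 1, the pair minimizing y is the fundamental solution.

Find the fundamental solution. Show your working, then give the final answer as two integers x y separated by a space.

d=153: √d = [12; 2,1,2,2,2,1,2,24] (ℓ=8, even), read p_7/q_7
a_0=12:  p_0=12·1+0=12,  q_0=12·0+1=1
a_1=2:  p_1=2·12+1=25,  q_1=2·1+0=2
…
a_4=2:  p_4=2·99+37=235,  q_4=2·8+3=19
a_5=2:  p_5=2·235+99=569,  q_5=2·19+8=46
a_6=1:  p_6=1·569+235=804,  q_6=1·46+19=65
a_7=2:  p_7=2·804+569=2177,  q_7=2·65+46=176
(x₁, y₁) = (2177, 176);  2177² − 153·176² = 1 ✓

2177 176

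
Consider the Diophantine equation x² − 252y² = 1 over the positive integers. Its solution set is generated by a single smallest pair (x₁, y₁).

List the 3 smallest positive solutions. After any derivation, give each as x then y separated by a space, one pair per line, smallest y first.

√252 → a₀=15, period (1,6,1,30); ℓ=4 even so k=3
a_0=15:  p_0=15·1+0=15,  q_0=15·0+1=1
a_1=1:  p_1=1·15+1=16,  q_1=1·1+0=1
a_2=6:  p_2=6·16+15=111,  q_2=6·1+1=7
a_3=1:  p_3=1·111+16=127,  q_3=1·7+1=8
(x₁, y₁) = (127, 8);  127² − 252·8² = 1 ✓
(x_2, y_2) = (127·127 + 252·8·8, 127·8 + 8·127) = (32257, 2032)
(x_3, y_3) = (127·32257 + 252·8·2032, 127·2032 + 8·32257) = (8193151, 516120)

127 8
32257 2032
8193151 516120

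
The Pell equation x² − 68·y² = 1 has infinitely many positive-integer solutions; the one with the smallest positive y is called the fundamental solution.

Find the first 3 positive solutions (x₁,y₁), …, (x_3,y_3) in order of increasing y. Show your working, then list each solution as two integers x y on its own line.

√68 = [8; 4,16, …], period ℓ=2 (even) → k=1
i=0: a=8 ⇒ p=8, q=1
i=1: a=4 ⇒ p=33, q=4
(x₁, y₁) = (33, 4);  33² − 68·4² = 1 ✓
k=2:  x_2 = 33·33+68·4·4 = 2177,  y_2 = 33·4+4·33 = 264
k=3:  x_3 = 33·2177+68·4·264 = 143649,  y_3 = 33·264+4·2177 = 17420

33 4
2177 264
143649 17420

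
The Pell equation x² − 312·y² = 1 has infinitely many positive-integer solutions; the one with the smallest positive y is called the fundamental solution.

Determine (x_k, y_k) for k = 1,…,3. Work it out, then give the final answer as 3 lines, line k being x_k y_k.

√312 → a₀=17, period (1,1,1,34); ℓ=4 even so k=3
a_0=17:  p_0=17·1+0=17,  q_0=17·0+1=1
…
a_2=1:  p_2=1·18+17=35,  q_2=1·1+1=2
a_3=1:  p_3=1·35+18=53,  q_3=1·2+1=3
(x₁, y₁) = (53, 3);  53² − 312·3² = 1 ✓
(53+3√312)^2 = 5617 + 318√312
(53+3√312)^3 = 595349 + 33705√312

53 3
5617 318
595349 33705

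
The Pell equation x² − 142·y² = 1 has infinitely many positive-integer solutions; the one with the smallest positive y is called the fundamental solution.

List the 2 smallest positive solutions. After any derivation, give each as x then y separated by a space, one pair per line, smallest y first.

143 12
40897 3432

d=142: √d = [11; 1,10,1,22] (ℓ=4, even), read p_3/q_3
i=0: a=11 ⇒ p=11, q=1
…
i=2: a=10 ⇒ p=131, q=11
i=3: a=1 ⇒ p=143, q=12
→ (143, 12).  Check: 143²=20449, 142·12²=20448, difference 1.
(x_2, y_2) = (143·143 + 142·12·12, 143·12 + 12·143) = (40897, 3432)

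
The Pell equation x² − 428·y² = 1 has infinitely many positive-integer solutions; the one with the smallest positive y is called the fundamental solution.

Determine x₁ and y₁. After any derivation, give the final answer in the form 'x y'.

√428 = [20; 1,2,4,1,5,10,5,1,4,2,1,40, …], period ℓ=12 (even) → k=11
k=0  a_k=20  p_k/q_k = 20/1
k=1  a_k=1  p_k/q_k = 21/1
…
k=4  a_k=1  p_k/q_k = 331/16
…
k=6  a_k=10  p_k/q_k = 19571/946
…
k=9  a_k=4  p_k/q_k = 577179/27899
k=10  a_k=2  p_k/q_k = 1273708/61567
k=11  a_k=1  p_k/q_k = 1850887/89466
→ (1850887, 89466).  Check: 1850887²=3425782686769, 428·89466²=3425782686768, difference 1.

1850887 89466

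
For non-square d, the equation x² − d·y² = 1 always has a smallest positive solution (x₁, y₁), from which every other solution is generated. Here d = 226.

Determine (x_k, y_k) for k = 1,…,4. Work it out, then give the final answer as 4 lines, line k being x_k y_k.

d=226: √d = [15; 30] (ℓ=1, odd), read p_1/q_1
step 0: (15, 1)  from 15·(1,0) + (0,1)
step 1: (451, 30)  from 30·(15,1) + (1,0)
→ (451, 30).  Check: 451²=203401, 226·30²=203400, difference 1.
n=2: (451,30)∘(451,30) = (451·451+226·30·30, 451·30+30·451) = (406801,27060)
n=3: (406801,27060)∘(451,30) = (451·406801+226·30·27060, 451·27060+30·406801) = (366934051,24408090)
n=4: (366934051,24408090)∘(451,30) = (451·366934051+226·30·24408090, 451·24408090+30·366934051) = (330974107201,22016070120)

451 30
406801 27060
366934051 24408090
330974107201 22016070120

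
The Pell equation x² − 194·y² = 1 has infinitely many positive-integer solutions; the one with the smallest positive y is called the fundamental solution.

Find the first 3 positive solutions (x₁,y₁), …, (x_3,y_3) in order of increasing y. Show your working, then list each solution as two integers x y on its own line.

195 14
76049 5460
29658915 2129386

√194 = [13; 1,12,1,26, …], period ℓ=4 (even) → k=3
i=0: a=13 ⇒ p=13, q=1
i=1: a=1 ⇒ p=14, q=1
i=2: a=12 ⇒ p=181, q=13
i=3: a=1 ⇒ p=195, q=14
→ (195, 14).  Check: 195²=38025, 194·14²=38024, difference 1.
k=2:  x_2 = 195·195+194·14·14 = 76049,  y_2 = 195·14+14·195 = 5460
k=3:  x_3 = 195·76049+194·14·5460 = 29658915,  y_3 = 195·5460+14·76049 = 2129386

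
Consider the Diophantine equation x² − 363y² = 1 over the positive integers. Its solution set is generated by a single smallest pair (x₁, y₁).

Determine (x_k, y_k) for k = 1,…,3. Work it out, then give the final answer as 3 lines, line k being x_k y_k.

d=363: √d = [19; 19,38] (ℓ=2, even), read p_1/q_1
k=0  a_k=19  p_k/q_k = 19/1
k=1  a_k=19  p_k/q_k = 362/19
(x₁, y₁) = (362, 19);  362² − 363·19² = 1 ✓
n=2: (362,19)∘(362,19) = (362·362+363·19·19, 362·19+19·362) = (262087,13756)
n=3: (262087,13756)∘(362,19) = (362·262087+363·19·13756, 362·13756+19·262087) = (189750626,9959325)

362 19
262087 13756
189750626 9959325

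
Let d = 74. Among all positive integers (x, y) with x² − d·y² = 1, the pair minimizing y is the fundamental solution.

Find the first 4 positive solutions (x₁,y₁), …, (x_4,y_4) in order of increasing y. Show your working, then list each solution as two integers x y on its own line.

3699 430
27365201 3181140
202447753299 23534073290
1497708451540801 174105071018280

[8; 1,1,1,1,16] for √74; ℓ=5 ⇒ convergent index 9
i=0: a=8 ⇒ p=8, q=1
i=1: a=1 ⇒ p=9, q=1
…
i=3: a=1 ⇒ p=26, q=3
i=4: a=1 ⇒ p=43, q=5
…
i=6: a=1 ⇒ p=757, q=88
…
i=8: a=1 ⇒ p=2228, q=259
i=9: a=1 ⇒ p=3699, q=430
→ (3699, 430).  Check: 3699²=13682601, 74·430²=13682600, difference 1.
k=2:  x_2 = 3699·3699+74·430·430 = 27365201,  y_2 = 3699·430+430·3699 = 3181140
k=3:  x_3 = 3699·27365201+74·430·3181140 = 202447753299,  y_3 = 3699·3181140+430·27365201 = 23534073290
k=4:  x_4 = 3699·202447753299+74·430·23534073290 = 1497708451540801,  y_4 = 3699·23534073290+430·202447753299 = 174105071018280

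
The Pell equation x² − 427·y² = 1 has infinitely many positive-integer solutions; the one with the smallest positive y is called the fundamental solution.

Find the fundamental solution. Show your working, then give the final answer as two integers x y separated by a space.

√427 = [20; 1,1,1,40, …], period ℓ=4 (even) → k=3
i=0: a=20 ⇒ p=20, q=1
…
i=2: a=1 ⇒ p=41, q=2
i=3: a=1 ⇒ p=62, q=3
fundamental: x₁=62, y₁=3  (since 3844 − 427·9 = 1)

62 3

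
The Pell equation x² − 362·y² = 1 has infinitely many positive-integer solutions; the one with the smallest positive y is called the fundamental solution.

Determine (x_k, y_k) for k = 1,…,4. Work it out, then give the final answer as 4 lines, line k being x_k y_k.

√362 → a₀=19, period (38); ℓ=1 odd so k=1
k=0  a_k=19  p_k/q_k = 19/1
k=1  a_k=38  p_k/q_k = 723/38
(x₁, y₁) = (723, 38);  723² − 362·38² = 1 ✓
(723+38√362)^2 = 1045457 + 54948√362
(723+38√362)^3 = 1511730099 + 79454770√362
(723+38√362)^4 = 2185960677697 + 114891542472√362

723 38
1045457 54948
1511730099 79454770
2185960677697 114891542472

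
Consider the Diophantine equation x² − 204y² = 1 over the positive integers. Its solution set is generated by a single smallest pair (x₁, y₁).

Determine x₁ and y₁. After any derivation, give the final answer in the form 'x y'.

4999 350

√204 → a₀=14, period (3,1,1,6,1,1,3,28); ℓ=8 even so k=7
a_0=14:  p_0=14·1+0=14,  q_0=14·0+1=1
a_1=3:  p_1=3·14+1=43,  q_1=3·1+0=3
…
a_3=1:  p_3=1·57+43=100,  q_3=1·4+3=7
…
a_5=1:  p_5=1·657+100=757,  q_5=1·46+7=53
a_6=1:  p_6=1·757+657=1414,  q_6=1·53+46=99
a_7=3:  p_7=3·1414+757=4999,  q_7=3·99+53=350
(x₁, y₁) = (4999, 350);  4999² − 204·350² = 1 ✓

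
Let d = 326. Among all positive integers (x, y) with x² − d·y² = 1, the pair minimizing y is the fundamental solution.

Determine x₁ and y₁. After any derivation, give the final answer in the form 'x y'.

325 18

√326 = [18; 18,36, …], period ℓ=2 (even) → k=1
i=0: a=18 ⇒ p=18, q=1
i=1: a=18 ⇒ p=325, q=18
(x₁, y₁) = (325, 18);  325² − 326·18² = 1 ✓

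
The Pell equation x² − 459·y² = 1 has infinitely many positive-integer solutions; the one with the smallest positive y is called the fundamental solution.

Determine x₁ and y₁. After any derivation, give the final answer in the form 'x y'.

499850 23331

d=459: √d = [21; 2,2,1,4,21,4,1,2,2,42] (ℓ=10, even), read p_9/q_9
a_0=21:  p_0=21·1+0=21,  q_0=21·0+1=1
…
a_2=2:  p_2=2·43+21=107,  q_2=2·2+1=5
…
a_5=21:  p_5=21·707+150=14997,  q_5=21·33+7=700
…
a_8=2:  p_8=2·75692+60695=212079,  q_8=2·3533+2833=9899
a_9=2:  p_9=2·212079+75692=499850,  q_9=2·9899+3533=23331
→ (499850, 23331).  Check: 499850²=249850022500, 459·23331²=249850022499, difference 1.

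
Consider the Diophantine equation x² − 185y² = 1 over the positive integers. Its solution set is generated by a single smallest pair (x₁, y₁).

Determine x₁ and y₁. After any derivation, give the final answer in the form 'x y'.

9249 680

√185 = [13; 1,1,1,1,26, …], period ℓ=5 (odd) → k=9
step 0: (13, 1)  from 13·(1,0) + (0,1)
step 1: (14, 1)  from 1·(13,1) + (1,0)
step 2: (27, 2)  from 1·(14,1) + (13,1)
step 3: (41, 3)  from 1·(27,2) + (14,1)
…
step 5: (1809, 133)  from 26·(68,5) + (41,3)
…
step 7: (3686, 271)  from 1·(1877,138) + (1809,133)
step 8: (5563, 409)  from 1·(3686,271) + (1877,138)
step 9: (9249, 680)  from 1·(5563,409) + (3686,271)
→ (9249, 680).  Check: 9249²=85544001, 185·680²=85544000, difference 1.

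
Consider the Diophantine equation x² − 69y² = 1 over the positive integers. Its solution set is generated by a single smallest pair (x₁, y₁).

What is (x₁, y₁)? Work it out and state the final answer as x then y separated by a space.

7775 936

√69 = [8; 3,3,1,4,1,3,3,16, …], period ℓ=8 (even) → k=7
i=0: a=8 ⇒ p=8, q=1
…
i=2: a=3 ⇒ p=83, q=10
…
i=5: a=1 ⇒ p=623, q=75
i=6: a=3 ⇒ p=2384, q=287
i=7: a=3 ⇒ p=7775, q=936
fundamental: x₁=7775, y₁=936  (since 60450625 − 69·876096 = 1)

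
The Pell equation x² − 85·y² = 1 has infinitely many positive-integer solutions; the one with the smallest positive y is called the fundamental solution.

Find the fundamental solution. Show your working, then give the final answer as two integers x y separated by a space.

285769 30996

√85 → a₀=9, period (4,1,1,4,18); ℓ=5 odd so k=9
i=0: a=9 ⇒ p=9, q=1
…
i=8: a=1 ⇒ p=62739, q=6805
i=9: a=4 ⇒ p=285769, q=30996
fundamental: x₁=285769, y₁=30996  (since 81663921361 − 85·960752016 = 1)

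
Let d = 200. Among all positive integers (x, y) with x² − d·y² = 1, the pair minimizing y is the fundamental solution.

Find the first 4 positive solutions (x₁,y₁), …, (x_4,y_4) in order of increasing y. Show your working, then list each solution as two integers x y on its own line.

d=200: √d = [14; 7,28] (ℓ=2, even), read p_1/q_1
i=0: a=14 ⇒ p=14, q=1
i=1: a=7 ⇒ p=99, q=7
→ (99, 7).  Check: 99²=9801, 200·7²=9800, difference 1.
(x_2, y_2) = (99·99 + 200·7·7, 99·7 + 7·99) = (19601, 1386)
(x_3, y_3) = (99·19601 + 200·7·1386, 99·1386 + 7·19601) = (3880899, 274421)
(x_4, y_4) = (99·3880899 + 200·7·274421, 99·274421 + 7·3880899) = (768398401, 54333972)

99 7
19601 1386
3880899 274421
768398401 54333972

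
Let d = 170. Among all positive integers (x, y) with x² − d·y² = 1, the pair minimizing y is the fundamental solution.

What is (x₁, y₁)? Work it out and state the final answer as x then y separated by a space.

√170 → a₀=13, period (26); ℓ=1 odd so k=1
k=0  a_k=13  p_k/q_k = 13/1
k=1  a_k=26  p_k/q_k = 339/26
(x₁, y₁) = (339, 26);  339² − 170·26² = 1 ✓

339 26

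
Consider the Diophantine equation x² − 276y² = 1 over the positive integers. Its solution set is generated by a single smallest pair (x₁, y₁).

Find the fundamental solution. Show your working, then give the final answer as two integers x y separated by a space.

7775 468

[16; 1,1,1,1,2,2,2,1,1,1,1,32] for √276; ℓ=12 ⇒ convergent index 11
step 0: (16, 1)  from 16·(1,0) + (0,1)
…
step 2: (33, 2)  from 1·(17,1) + (16,1)
…
step 5: (216, 13)  from 2·(83,5) + (50,3)
step 6: (515, 31)  from 2·(216,13) + (83,5)
…
step 8: (1761, 106)  from 1·(1246,75) + (515,31)
step 9: (3007, 181)  from 1·(1761,106) + (1246,75)
step 10: (4768, 287)  from 1·(3007,181) + (1761,106)
step 11: (7775, 468)  from 1·(4768,287) + (3007,181)
fundamental: x₁=7775, y₁=468  (since 60450625 − 276·219024 = 1)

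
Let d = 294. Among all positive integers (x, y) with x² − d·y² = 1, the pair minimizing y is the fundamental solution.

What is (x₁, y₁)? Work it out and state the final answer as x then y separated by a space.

[17; 6,1,4,1,6,34] for √294; ℓ=6 ⇒ convergent index 5
k=0  a_k=17  p_k/q_k = 17/1
…
k=2  a_k=1  p_k/q_k = 120/7
k=3  a_k=4  p_k/q_k = 583/34
k=4  a_k=1  p_k/q_k = 703/41
k=5  a_k=6  p_k/q_k = 4801/280
(x₁, y₁) = (4801, 280);  4801² − 294·280² = 1 ✓

4801 280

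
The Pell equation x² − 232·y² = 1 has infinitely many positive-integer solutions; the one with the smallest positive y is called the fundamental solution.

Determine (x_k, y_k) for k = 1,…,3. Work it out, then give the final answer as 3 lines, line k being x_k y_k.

[15; 4,3,7,3,4,30] for √232; ℓ=6 ⇒ convergent index 5
k=0  a_k=15  p_k/q_k = 15/1
k=1  a_k=4  p_k/q_k = 61/4
…
k=4  a_k=3  p_k/q_k = 4539/298
k=5  a_k=4  p_k/q_k = 19603/1287
fundamental: x₁=19603, y₁=1287  (since 384277609 − 232·1656369 = 1)
k=2:  x_2 = 19603·19603+232·1287·1287 = 768555217,  y_2 = 19603·1287+1287·19603 = 50458122
k=3:  x_3 = 19603·768555217+232·1287·50458122 = 30131975818099,  y_3 = 19603·50458122+1287·768555217 = 1978261129845

19603 1287
768555217 50458122
30131975818099 1978261129845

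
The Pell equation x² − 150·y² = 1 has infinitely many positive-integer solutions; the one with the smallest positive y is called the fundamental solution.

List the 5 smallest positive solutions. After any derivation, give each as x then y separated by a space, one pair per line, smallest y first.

√150 = [12; 4,24, …], period ℓ=2 (even) → k=1
a_0=12:  p_0=12·1+0=12,  q_0=12·0+1=1
a_1=4:  p_1=4·12+1=49,  q_1=4·1+0=4
fundamental: x₁=49, y₁=4  (since 2401 − 150·16 = 1)
k=2:  x_2 = 49·49+150·4·4 = 4801,  y_2 = 49·4+4·49 = 392
k=3:  x_3 = 49·4801+150·4·392 = 470449,  y_3 = 49·392+4·4801 = 38412
k=4:  x_4 = 49·470449+150·4·38412 = 46099201,  y_4 = 49·38412+4·470449 = 3763984
k=5:  x_5 = 49·46099201+150·4·3763984 = 4517251249,  y_5 = 49·3763984+4·46099201 = 368832020

49 4
4801 392
470449 38412
46099201 3763984
4517251249 368832020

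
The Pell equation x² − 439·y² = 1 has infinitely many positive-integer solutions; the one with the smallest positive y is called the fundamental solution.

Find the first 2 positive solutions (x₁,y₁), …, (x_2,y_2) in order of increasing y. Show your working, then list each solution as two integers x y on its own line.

440 21
387199 18480

√439 = [20; 1,19,1,40, …], period ℓ=4 (even) → k=3
i=0: a=20 ⇒ p=20, q=1
…
i=2: a=19 ⇒ p=419, q=20
i=3: a=1 ⇒ p=440, q=21
fundamental: x₁=440, y₁=21  (since 193600 − 439·441 = 1)
n=2: (440,21)∘(440,21) = (440·440+439·21·21, 440·21+21·440) = (387199,18480)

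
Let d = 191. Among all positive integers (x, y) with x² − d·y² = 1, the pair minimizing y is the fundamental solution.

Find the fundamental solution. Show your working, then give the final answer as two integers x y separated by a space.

√191 = [13; 1,4,1,1,3,…,4,1,26, …], period ℓ=16 (even) → k=15
i=0: a=13 ⇒ p=13, q=1
…
i=2: a=4 ⇒ p=69, q=5
i=3: a=1 ⇒ p=83, q=6
…
i=7: a=2 ⇒ p=2999, q=217
i=8: a=13 ⇒ p=40217, q=2910
i=9: a=2 ⇒ p=83433, q=6037
i=10: a=2 ⇒ p=207083, q=14984
…
i=14: a=4 ⇒ p=7377553, q=533821
i=15: a=1 ⇒ p=8994000, q=650783
→ (8994000, 650783).  Check: 8994000²=80892036000000, 191·650783²=80892035999999, difference 1.

8994000 650783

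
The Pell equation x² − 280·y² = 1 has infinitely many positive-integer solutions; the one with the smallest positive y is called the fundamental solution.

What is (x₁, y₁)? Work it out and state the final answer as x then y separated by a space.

d=280: √d = [16; 1,2,1,2,1,32] (ℓ=6, even), read p_5/q_5
i=0: a=16 ⇒ p=16, q=1
i=1: a=1 ⇒ p=17, q=1
…
i=4: a=2 ⇒ p=184, q=11
i=5: a=1 ⇒ p=251, q=15
(x₁, y₁) = (251, 15);  251² − 280·15² = 1 ✓

251 15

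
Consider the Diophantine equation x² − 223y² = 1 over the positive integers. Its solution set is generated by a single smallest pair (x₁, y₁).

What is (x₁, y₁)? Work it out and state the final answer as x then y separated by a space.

224 15

√223 → a₀=14, period (1,13,1,28); ℓ=4 even so k=3
i=0: a=14 ⇒ p=14, q=1
…
i=2: a=13 ⇒ p=209, q=14
i=3: a=1 ⇒ p=224, q=15
→ (224, 15).  Check: 224²=50176, 223·15²=50175, difference 1.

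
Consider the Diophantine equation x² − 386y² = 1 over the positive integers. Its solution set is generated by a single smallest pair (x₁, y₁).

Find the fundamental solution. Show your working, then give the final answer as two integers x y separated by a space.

111555 5678

√386 → a₀=19, period (1,1,1,4,1,18,1,4,1,1,1,38); ℓ=12 even so k=11
k=0  a_k=19  p_k/q_k = 19/1
k=1  a_k=1  p_k/q_k = 20/1
…
k=4  a_k=4  p_k/q_k = 275/14
…
k=6  a_k=18  p_k/q_k = 6287/320
…
k=10  a_k=1  p_k/q_k = 72163/3673
k=11  a_k=1  p_k/q_k = 111555/5678
fundamental: x₁=111555, y₁=5678  (since 12444518025 − 386·32239684 = 1)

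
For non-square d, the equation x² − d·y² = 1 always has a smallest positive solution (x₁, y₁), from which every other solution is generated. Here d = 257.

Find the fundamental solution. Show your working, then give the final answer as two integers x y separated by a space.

513 32

√257 → a₀=16, period (32); ℓ=1 odd so k=1
i=0: a=16 ⇒ p=16, q=1
i=1: a=32 ⇒ p=513, q=32
(x₁, y₁) = (513, 32);  513² − 257·32² = 1 ✓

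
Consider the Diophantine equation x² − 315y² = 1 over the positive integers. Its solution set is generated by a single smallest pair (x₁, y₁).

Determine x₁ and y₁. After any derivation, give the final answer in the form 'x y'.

√315 → a₀=17, period (1,2,1,34); ℓ=4 even so k=3
a_0=17:  p_0=17·1+0=17,  q_0=17·0+1=1
a_1=1:  p_1=1·17+1=18,  q_1=1·1+0=1
a_2=2:  p_2=2·18+17=53,  q_2=2·1+1=3
a_3=1:  p_3=1·53+18=71,  q_3=1·3+1=4
→ (71, 4).  Check: 71²=5041, 315·4²=5040, difference 1.

71 4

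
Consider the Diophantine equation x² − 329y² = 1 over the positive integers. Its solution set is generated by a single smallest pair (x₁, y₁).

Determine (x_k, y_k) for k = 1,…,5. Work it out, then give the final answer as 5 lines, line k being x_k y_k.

[18; 7,4,2,1,1,4,1,1,2,4,7,36] for √329; ℓ=12 ⇒ convergent index 11
step 0: (18, 1)  from 18·(1,0) + (0,1)
…
step 2: (526, 29)  from 4·(127,7) + (18,1)
step 3: (1179, 65)  from 2·(526,29) + (127,7)
step 4: (1705, 94)  from 1·(1179,65) + (526,29)
…
step 6: (13241, 730)  from 4·(2884,159) + (1705,94)
step 7: (16125, 889)  from 1·(13241,730) + (2884,159)
…
step 9: (74857, 4127)  from 2·(29366,1619) + (16125,889)
step 10: (328794, 18127)  from 4·(74857,4127) + (29366,1619)
step 11: (2376415, 131016)  from 7·(328794,18127) + (74857,4127)
→ (2376415, 131016).  Check: 2376415²=5647348252225, 329·131016²=5647348252224, difference 1.
k=2:  x_2 = 2376415·2376415+329·131016·131016 = 11294696504449,  y_2 = 2376415·131016+131016·2376415 = 622696775280
k=3:  x_3 = 2376415·11294696504449+329·131016·622696775280 = 53681772387237964255,  y_3 = 2376415·622696775280+131016·11294696504449 = 2959571914453911384
k=4:  x_4 = 2376415·53681772387237964255+329·131016·2959571914453911384 = 255140338255224918953587201,  y_4 = 2376415·2959571914453911384+131016·53681772387237964255 = 14066342182173360946441440
k=5:  x_5 = 2376415·255140338255224918953587201+329·131016·14066342182173360946441440 = 1212638653869526969777790618564575,  y_5 = 2376415·14066342182173360946441440+131016·255140338255224918953587201 = 66854933113696055535160815363816

2376415 131016
11294696504449 622696775280
53681772387237964255 2959571914453911384
255140338255224918953587201 14066342182173360946441440
1212638653869526969777790618564575 66854933113696055535160815363816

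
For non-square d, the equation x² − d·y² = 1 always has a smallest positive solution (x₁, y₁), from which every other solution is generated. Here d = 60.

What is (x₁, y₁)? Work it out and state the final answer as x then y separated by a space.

31 4

√60 → a₀=7, period (1,2,1,14); ℓ=4 even so k=3
i=0: a=7 ⇒ p=7, q=1
i=1: a=1 ⇒ p=8, q=1
i=2: a=2 ⇒ p=23, q=3
i=3: a=1 ⇒ p=31, q=4
fundamental: x₁=31, y₁=4  (since 961 − 60·16 = 1)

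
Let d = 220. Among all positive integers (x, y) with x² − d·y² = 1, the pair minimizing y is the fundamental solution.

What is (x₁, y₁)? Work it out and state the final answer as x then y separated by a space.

89 6

d=220: √d = [14; 1,4,1,28] (ℓ=4, even), read p_3/q_3
i=0: a=14 ⇒ p=14, q=1
i=1: a=1 ⇒ p=15, q=1
i=2: a=4 ⇒ p=74, q=5
i=3: a=1 ⇒ p=89, q=6
(x₁, y₁) = (89, 6);  89² − 220·6² = 1 ✓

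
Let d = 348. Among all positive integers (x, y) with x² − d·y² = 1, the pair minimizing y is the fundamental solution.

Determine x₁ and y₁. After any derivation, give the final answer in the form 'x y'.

1567 84

d=348: √d = [18; 1,1,1,8,1,1,1,36] (ℓ=8, even), read p_7/q_7
k=0  a_k=18  p_k/q_k = 18/1
…
k=2  a_k=1  p_k/q_k = 37/2
…
k=4  a_k=8  p_k/q_k = 485/26
k=5  a_k=1  p_k/q_k = 541/29
k=6  a_k=1  p_k/q_k = 1026/55
k=7  a_k=1  p_k/q_k = 1567/84
fundamental: x₁=1567, y₁=84  (since 2455489 − 348·7056 = 1)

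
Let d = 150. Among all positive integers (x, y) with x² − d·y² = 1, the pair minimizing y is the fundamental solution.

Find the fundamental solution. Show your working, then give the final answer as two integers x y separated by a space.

d=150: √d = [12; 4,24] (ℓ=2, even), read p_1/q_1
k=0  a_k=12  p_k/q_k = 12/1
k=1  a_k=4  p_k/q_k = 49/4
(x₁, y₁) = (49, 4);  49² − 150·4² = 1 ✓

49 4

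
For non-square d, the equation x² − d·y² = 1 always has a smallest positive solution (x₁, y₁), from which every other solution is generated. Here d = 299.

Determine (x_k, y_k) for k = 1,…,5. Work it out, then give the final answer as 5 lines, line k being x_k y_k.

d=299: √d = [17; 3,2,3,34] (ℓ=4, even), read p_3/q_3
a_0=17:  p_0=17·1+0=17,  q_0=17·0+1=1
a_1=3:  p_1=3·17+1=52,  q_1=3·1+0=3
a_2=2:  p_2=2·52+17=121,  q_2=2·3+1=7
a_3=3:  p_3=3·121+52=415,  q_3=3·7+3=24
(x₁, y₁) = (415, 24);  415² − 299·24² = 1 ✓
n=2: (415,24)∘(415,24) = (415·415+299·24·24, 415·24+24·415) = (344449,19920)
n=3: (344449,19920)∘(415,24) = (415·344449+299·24·19920, 415·19920+24·344449) = (285892255,16533576)
n=4: (285892255,16533576)∘(415,24) = (415·285892255+299·24·16533576, 415·16533576+24·285892255) = (237290227201,13722848160)
n=5: (237290227201,13722848160)∘(415,24) = (415·237290227201+299·24·13722848160, 415·13722848160+24·237290227201) = (196950602684575,11389947439224)

415 24
344449 19920
285892255 16533576
237290227201 13722848160
196950602684575 11389947439224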